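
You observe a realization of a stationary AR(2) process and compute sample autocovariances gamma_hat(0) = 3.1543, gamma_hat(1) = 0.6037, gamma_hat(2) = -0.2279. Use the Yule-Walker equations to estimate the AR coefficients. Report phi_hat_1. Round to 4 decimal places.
\hat\phi_{1} = 0.2130

The Yule-Walker equations for an AR(p) process read, in matrix form,
  Gamma_p phi = r_p,   with   (Gamma_p)_{ij} = gamma(|i - j|),
                       (r_p)_i = gamma(i),   i,j = 1..p.
Substitute the sample gammas (Toeplitz matrix and right-hand side of size 2):
  Gamma_p = [[3.1543, 0.6037], [0.6037, 3.1543]]
  r_p     = [0.6037, -0.2279]
Written out:
  3.1543 phi_1 + 0.6037 phi_2 = 0.6037
  0.6037 phi_1 + 3.1543 phi_2 = -0.2279
Solve by Cramer's rule:
  det = gamma(0)^2 - gamma(1)^2 = (3.1543)^2 - (0.6037)^2 = 9.94960849 - 0.36445369 = 9.5851548
  phi_hat_1 = [gamma(1) gamma(0) - gamma(1) gamma(2)] / det = [(0.6037)(3.1543) - (0.6037)(-0.2279)] / 9.5851548 = 2.04183414 / 9.5851548 = 0.213
  phi_hat_2 = [gamma(0) gamma(2) - gamma(1)^2] / det = [(3.1543)(-0.2279) - (0.6037)^2] / 9.5851548 = -1.08331866 / 9.5851548 = -0.113
So phi_hat = [0.2130, -0.1130].
Therefore phi_hat_1 = 0.2130.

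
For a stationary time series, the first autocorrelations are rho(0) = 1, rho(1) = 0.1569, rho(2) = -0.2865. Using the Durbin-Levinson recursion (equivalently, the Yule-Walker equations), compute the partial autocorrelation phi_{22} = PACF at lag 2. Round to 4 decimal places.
\phi_{22} = -0.3190

The PACF at lag k is phi_{kk}, the last component of the solution
to the Yule-Walker system G_k phi = r_k where
  (G_k)_{ij} = rho(|i - j|), (r_k)_i = rho(i), i,j = 1..k.
Equivalently, Durbin-Levinson gives phi_{kk} iteratively:
  phi_{11} = rho(1)
  phi_{kk} = [rho(k) - sum_{j=1..k-1} phi_{k-1,j} rho(k-j)]
            / [1 - sum_{j=1..k-1} phi_{k-1,j} rho(j)],
  phi_{k,j} = phi_{k-1,j} - phi_{kk} phi_{k-1,k-j},  j = 1..k-1.
Step k = 1:
  phi_11 = rho(1) = 0.1569.
Step k = 2:
  phi_22 = [rho(2) - phi_11 rho(1)] / [1 - phi_11 rho(1)] = [-0.2865 - (0.1569)(0.1569)] / [1 - (0.1569)(0.1569)]
         = -0.31111761 / 0.97538239 = -0.319.
Therefore phi_{22} = -0.3190.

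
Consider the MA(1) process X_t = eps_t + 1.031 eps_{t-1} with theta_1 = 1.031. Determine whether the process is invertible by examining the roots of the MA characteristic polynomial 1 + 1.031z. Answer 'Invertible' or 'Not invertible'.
\text{Not invertible}

The MA(q) characteristic polynomial is P(z) = 1 + 1.031z.
Invertibility requires all roots to lie outside the unit circle, i.e. |z| > 1 for every root.
This is linear in z: 1 + (1.031) z = 0  =>  z = -1/(1.031) = -0.969932,  |z| = 0.969932.
Moduli of all roots: 0.9699.
All moduli strictly greater than 1? No.
Verdict: Not invertible.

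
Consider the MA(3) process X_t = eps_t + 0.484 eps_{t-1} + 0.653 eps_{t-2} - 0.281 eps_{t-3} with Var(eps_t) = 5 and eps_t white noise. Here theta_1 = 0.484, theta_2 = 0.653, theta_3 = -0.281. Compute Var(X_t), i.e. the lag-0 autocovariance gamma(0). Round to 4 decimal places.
\gamma(0) = 8.6981

For an MA(q) process X_t = eps_t + sum_i theta_i eps_{t-i} with
Var(eps_t) = sigma^2, the variance is
  gamma(0) = sigma^2 * (1 + sum_i theta_i^2).
  sum_i theta_i^2 = (0.484)^2 + (0.653)^2 + (-0.281)^2 = 0.234256 + 0.426409 + 0.078961 = 0.739626.
  gamma(0) = 5 * (1 + 0.739626) = 5 * 1.739626 = 8.69813, which rounds to 8.6981.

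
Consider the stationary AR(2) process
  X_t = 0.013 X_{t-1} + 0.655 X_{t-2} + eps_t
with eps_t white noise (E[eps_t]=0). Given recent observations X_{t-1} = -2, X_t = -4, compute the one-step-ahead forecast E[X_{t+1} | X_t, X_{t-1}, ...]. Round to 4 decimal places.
E[X_{t+1} \mid \mathcal F_t] = -1.3620

For an AR(p) model X_t = c + sum_i phi_i X_{t-i} + eps_t, the
one-step-ahead conditional mean is
  E[X_{t+1} | X_t, ...] = c + sum_i phi_i X_{t+1-i}.
Substitute known values:
  E[X_{t+1} | ...] = (0.013) * (-4) + (0.655) * (-2)
                   = -1.3620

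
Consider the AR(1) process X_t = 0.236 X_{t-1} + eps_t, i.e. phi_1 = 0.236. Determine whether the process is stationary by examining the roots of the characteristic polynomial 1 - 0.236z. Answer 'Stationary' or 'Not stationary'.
\text{Stationary}

The AR(p) characteristic polynomial is P(z) = 1 - 0.236z.
Stationarity requires all roots to lie outside the unit circle, i.e. |z| > 1 for every root.
This is linear in z: 1 + (-0.236) z = 0  =>  z = -1/(-0.236) = 4.237288,  |z| = 4.237288.
Moduli of all roots: 4.2373.
All moduli strictly greater than 1? Yes.
Verdict: Stationary.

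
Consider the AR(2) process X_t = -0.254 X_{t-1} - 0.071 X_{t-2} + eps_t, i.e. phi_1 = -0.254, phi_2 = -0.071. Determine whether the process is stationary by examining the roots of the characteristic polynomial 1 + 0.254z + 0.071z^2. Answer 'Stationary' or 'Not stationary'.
\text{Stationary}

The AR(p) characteristic polynomial is P(z) = 1 + 0.254z + 0.071z^2.
Stationarity requires all roots to lie outside the unit circle, i.e. |z| > 1 for every root.
Set 1 + (0.254) z + (0.071) z^2 = 0, i.e. a z^2 + b z + c = 0 with a = 0.071, b = 0.254, c = 1.
Discriminant D = b^2 - 4ac = (0.254)^2 - 4*(0.071)*1 = 0.064516 - (0.284) = -0.219484.
D < 0, so the roots are the complex-conjugate pair z = (-b +/- i sqrt(-D)) / (2a) = -1.7887 +/- 3.2992i.
For a conjugate pair |z|^2 = z * conj(z) = (product of roots) = c/a = 1/(0.071) = 14.084507, so |z| = sqrt(14.084507) = 3.7529 for both roots.
Moduli of all roots: 3.7529, 3.7529.
All moduli strictly greater than 1? Yes.
Verdict: Stationary.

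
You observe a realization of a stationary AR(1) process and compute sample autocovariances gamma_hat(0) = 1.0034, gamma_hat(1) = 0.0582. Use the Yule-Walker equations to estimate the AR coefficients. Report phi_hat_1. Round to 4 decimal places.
\hat\phi_{1} = 0.0580

The Yule-Walker equations for an AR(p) process read, in matrix form,
  Gamma_p phi = r_p,   with   (Gamma_p)_{ij} = gamma(|i - j|),
                       (r_p)_i = gamma(i),   i,j = 1..p.
Substitute the sample gammas (Toeplitz matrix and right-hand side of size 1):
  Gamma_p = [[1.0034]]
  r_p     = [0.0582]
With p = 1 this is the single equation gamma(0) phi_1 = gamma(1):
  phi_hat_1 = gamma(1) / gamma(0) = 0.0582 / 1.0034 = 0.0580.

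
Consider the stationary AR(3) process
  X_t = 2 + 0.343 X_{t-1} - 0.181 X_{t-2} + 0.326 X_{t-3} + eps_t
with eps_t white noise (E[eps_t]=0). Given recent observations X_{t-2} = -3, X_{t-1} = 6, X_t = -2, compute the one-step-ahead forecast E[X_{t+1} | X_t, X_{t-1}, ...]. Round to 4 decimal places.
E[X_{t+1} \mid \mathcal F_t] = -0.7500

For an AR(p) model X_t = c + sum_i phi_i X_{t-i} + eps_t, the
one-step-ahead conditional mean is
  E[X_{t+1} | X_t, ...] = c + sum_i phi_i X_{t+1-i}.
Substitute known values:
  E[X_{t+1} | ...] = 2 + (0.343) * (-2) + (-0.181) * (6) + (0.326) * (-3)
                   = -0.7500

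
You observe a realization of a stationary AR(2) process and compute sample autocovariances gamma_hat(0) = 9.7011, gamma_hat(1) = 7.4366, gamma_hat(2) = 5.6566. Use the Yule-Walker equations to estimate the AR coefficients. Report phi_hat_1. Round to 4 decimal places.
\hat\phi_{1} = 0.7750

The Yule-Walker equations for an AR(p) process read, in matrix form,
  Gamma_p phi = r_p,   with   (Gamma_p)_{ij} = gamma(|i - j|),
                       (r_p)_i = gamma(i),   i,j = 1..p.
Substitute the sample gammas (Toeplitz matrix and right-hand side of size 2):
  Gamma_p = [[9.7011, 7.4366], [7.4366, 9.7011]]
  r_p     = [7.4366, 5.6566]
Written out:
  9.7011 phi_1 + 7.4366 phi_2 = 7.4366
  7.4366 phi_1 + 9.7011 phi_2 = 5.6566
Solve by Cramer's rule:
  det = gamma(0)^2 - gamma(1)^2 = (9.7011)^2 - (7.4366)^2 = 94.11134121 - 55.30301956 = 38.80832165
  phi_hat_1 = [gamma(1) gamma(0) - gamma(1) gamma(2)] / det = [(7.4366)(9.7011) - (7.4366)(5.6566)] / 38.80832165 = 30.0773287 / 38.80832165 = 0.775
  phi_hat_2 = [gamma(0) gamma(2) - gamma(1)^2] / det = [(9.7011)(5.6566) - (7.4366)^2] / 38.80832165 = -0.4277773 / 38.80832165 = -0.011
So phi_hat = [0.7750, -0.0110].
Therefore phi_hat_1 = 0.7750.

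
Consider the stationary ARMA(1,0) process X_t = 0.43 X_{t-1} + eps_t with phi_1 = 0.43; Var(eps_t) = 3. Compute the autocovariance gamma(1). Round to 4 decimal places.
\gamma(1) = 1.5826

Multiply the model equation by X_{t-k} and take expectations. With theta_0 = psi_0 = 1 and psi_j the MA(infinity) weights, this gives
  gamma(k) - sum_i phi_i gamma(k-i) = c_k,
  c_k = sigma^2 * sum_{j=k..q} theta_j psi_{j-k}   (c_k = 0 for k > q),
using gamma(-m) = gamma(m).
Pure AR (q = 0): c_0 = sigma^2 = 3, c_k = 0 for k >= 1.
Equations for k = 0 and k = 1 (AR order 1):
  gamma(0) = phi_1 gamma(1) + c_0
  gamma(1) = phi_1 gamma(0) + c_1
Substituting the second into the first: gamma(0) (1 - phi_1^2) = c_0 + phi_1 c_1, so
  gamma(0) = c_0 / (1 - phi_1^2) = 3 / (1 - (0.43)^2) = 3 / 0.8151 = 3.68053.
  gamma(1) = phi_1 gamma(0) = (0.43)(3.68053) = 1.582628.
Therefore gamma(1) = 1.5826 (to 4 decimal places).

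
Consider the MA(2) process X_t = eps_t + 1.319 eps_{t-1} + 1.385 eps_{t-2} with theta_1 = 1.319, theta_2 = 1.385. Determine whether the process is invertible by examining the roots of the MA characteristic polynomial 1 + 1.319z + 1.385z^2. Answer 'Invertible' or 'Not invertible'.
\text{Not invertible}

The MA(q) characteristic polynomial is P(z) = 1 + 1.319z + 1.385z^2.
Invertibility requires all roots to lie outside the unit circle, i.e. |z| > 1 for every root.
Set 1 + (1.319) z + (1.385) z^2 = 0, i.e. a z^2 + b z + c = 0 with a = 1.385, b = 1.319, c = 1.
Discriminant D = b^2 - 4ac = (1.319)^2 - 4*(1.385)*1 = 1.739761 - (5.54) = -3.800239.
D < 0, so the roots are the complex-conjugate pair z = (-b +/- i sqrt(-D)) / (2a) = -0.4762 +/- 0.7038i.
For a conjugate pair |z|^2 = z * conj(z) = (product of roots) = c/a = 1/(1.385) = 0.722022, so |z| = sqrt(0.722022) = 0.8497 for both roots.
Moduli of all roots: 0.8497, 0.8497.
All moduli strictly greater than 1? No.
Verdict: Not invertible.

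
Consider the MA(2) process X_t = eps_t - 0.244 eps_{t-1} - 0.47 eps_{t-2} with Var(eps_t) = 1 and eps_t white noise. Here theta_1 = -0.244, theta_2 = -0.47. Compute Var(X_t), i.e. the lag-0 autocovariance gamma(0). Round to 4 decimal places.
\gamma(0) = 1.2804

For an MA(q) process X_t = eps_t + sum_i theta_i eps_{t-i} with
Var(eps_t) = sigma^2, the variance is
  gamma(0) = sigma^2 * (1 + sum_i theta_i^2).
  sum_i theta_i^2 = (-0.244)^2 + (-0.47)^2 = 0.059536 + 0.2209 = 0.280436.
  gamma(0) = 1 * (1 + 0.280436) = 1 * 1.280436 = 1.280436, which rounds to 1.2804.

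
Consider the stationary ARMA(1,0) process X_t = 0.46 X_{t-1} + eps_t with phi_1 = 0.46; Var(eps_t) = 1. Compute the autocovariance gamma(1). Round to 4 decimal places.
\gamma(1) = 0.5835

Multiply the model equation by X_{t-k} and take expectations. With theta_0 = psi_0 = 1 and psi_j the MA(infinity) weights, this gives
  gamma(k) - sum_i phi_i gamma(k-i) = c_k,
  c_k = sigma^2 * sum_{j=k..q} theta_j psi_{j-k}   (c_k = 0 for k > q),
using gamma(-m) = gamma(m).
Pure AR (q = 0): c_0 = sigma^2 = 1, c_k = 0 for k >= 1.
Equations for k = 0 and k = 1 (AR order 1):
  gamma(0) = phi_1 gamma(1) + c_0
  gamma(1) = phi_1 gamma(0) + c_1
Substituting the second into the first: gamma(0) (1 - phi_1^2) = c_0 + phi_1 c_1, so
  gamma(0) = c_0 / (1 - phi_1^2) = 1 / (1 - (0.46)^2) = 1 / 0.7884 = 1.268392.
  gamma(1) = phi_1 gamma(0) = (0.46)(1.268392) = 0.58346.
Therefore gamma(1) = 0.5835 (to 4 decimal places).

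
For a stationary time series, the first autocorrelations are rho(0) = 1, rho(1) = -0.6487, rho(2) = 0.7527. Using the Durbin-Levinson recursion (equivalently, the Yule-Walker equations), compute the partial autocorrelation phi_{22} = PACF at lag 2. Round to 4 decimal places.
\phi_{22} = 0.5730

The PACF at lag k is phi_{kk}, the last component of the solution
to the Yule-Walker system G_k phi = r_k where
  (G_k)_{ij} = rho(|i - j|), (r_k)_i = rho(i), i,j = 1..k.
Equivalently, Durbin-Levinson gives phi_{kk} iteratively:
  phi_{11} = rho(1)
  phi_{kk} = [rho(k) - sum_{j=1..k-1} phi_{k-1,j} rho(k-j)]
            / [1 - sum_{j=1..k-1} phi_{k-1,j} rho(j)],
  phi_{k,j} = phi_{k-1,j} - phi_{kk} phi_{k-1,k-j},  j = 1..k-1.
Step k = 1:
  phi_11 = rho(1) = -0.6487.
Step k = 2:
  phi_22 = [rho(2) - phi_11 rho(1)] / [1 - phi_11 rho(1)] = [0.7527 - (-0.6487)(-0.6487)] / [1 - (-0.6487)(-0.6487)]
         = 0.33188831 / 0.57918831 = 0.573.
Therefore phi_{22} = 0.5730.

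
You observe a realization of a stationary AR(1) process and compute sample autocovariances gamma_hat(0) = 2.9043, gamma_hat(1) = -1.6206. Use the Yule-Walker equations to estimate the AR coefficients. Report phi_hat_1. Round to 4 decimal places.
\hat\phi_{1} = -0.5580

The Yule-Walker equations for an AR(p) process read, in matrix form,
  Gamma_p phi = r_p,   with   (Gamma_p)_{ij} = gamma(|i - j|),
                       (r_p)_i = gamma(i),   i,j = 1..p.
Substitute the sample gammas (Toeplitz matrix and right-hand side of size 1):
  Gamma_p = [[2.9043]]
  r_p     = [-1.6206]
With p = 1 this is the single equation gamma(0) phi_1 = gamma(1):
  phi_hat_1 = gamma(1) / gamma(0) = -1.6206 / 2.9043 = -0.5580.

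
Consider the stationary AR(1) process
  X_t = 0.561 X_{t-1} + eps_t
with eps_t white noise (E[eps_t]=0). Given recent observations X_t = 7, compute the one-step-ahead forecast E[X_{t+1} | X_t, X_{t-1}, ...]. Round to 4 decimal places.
E[X_{t+1} \mid \mathcal F_t] = 3.9270

For an AR(p) model X_t = c + sum_i phi_i X_{t-i} + eps_t, the
one-step-ahead conditional mean is
  E[X_{t+1} | X_t, ...] = c + sum_i phi_i X_{t+1-i}.
Substitute known values:
  E[X_{t+1} | ...] = (0.561) * (7)
                   = 3.9270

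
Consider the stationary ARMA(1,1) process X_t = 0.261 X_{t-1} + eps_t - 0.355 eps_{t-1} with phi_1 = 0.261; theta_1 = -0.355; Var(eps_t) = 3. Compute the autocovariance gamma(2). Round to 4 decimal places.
\gamma(2) = -0.0717

Multiply the model equation by X_{t-k} and take expectations. With theta_0 = psi_0 = 1 and psi_j the MA(infinity) weights, this gives
  gamma(k) - sum_i phi_i gamma(k-i) = c_k,
  c_k = sigma^2 * sum_{j=k..q} theta_j psi_{j-k}   (c_k = 0 for k > q),
using gamma(-m) = gamma(m).
psi-weights needed (psi_j = theta_j + sum_i phi_i psi_{j-i}):
  psi_1 = theta_1 + phi_1 = -0.355 + (0.261) = -0.094
Right-hand sides:
  c_0 = sigma^2 (1 + theta_1 psi_1) = 3 * (1 + (-0.355)(-0.094)) = 3 * 1.03337 = 3.10011
  c_1 = sigma^2 theta_1 = 3 * (-0.355) = -1.065
  c_2 = 0
Equations for k = 0 and k = 1 (AR order 1):
  gamma(0) = phi_1 gamma(1) + c_0
  gamma(1) = phi_1 gamma(0) + c_1
Substituting the second into the first: gamma(0) (1 - phi_1^2) = c_0 + phi_1 c_1, so
  gamma(0) = (c_0 + phi_1 c_1) / (1 - phi_1^2) = (3.10011 + (0.261)(-1.065)) / (1 - (0.261)^2) = 2.822145 / 0.931879 = 3.028446.
  gamma(1) = phi_1 gamma(0) + c_1 = (0.261)(3.028446) + (-1.065) = -0.274576.
For k = 2 (> q): gamma(2) = phi_1 gamma(1) = (0.261)(-0.274576) = -0.071664.
Therefore gamma(2) = -0.0717 (to 4 decimal places).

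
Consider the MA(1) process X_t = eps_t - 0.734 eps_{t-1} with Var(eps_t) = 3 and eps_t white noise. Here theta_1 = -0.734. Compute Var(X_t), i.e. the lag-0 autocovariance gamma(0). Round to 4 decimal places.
\gamma(0) = 4.6163

For an MA(q) process X_t = eps_t + sum_i theta_i eps_{t-i} with
Var(eps_t) = sigma^2, the variance is
  gamma(0) = sigma^2 * (1 + sum_i theta_i^2).
  sum_i theta_i^2 = (-0.734)^2 = 0.538756.
  gamma(0) = 3 * (1 + 0.538756) = 3 * 1.538756 = 4.616268, which rounds to 4.6163.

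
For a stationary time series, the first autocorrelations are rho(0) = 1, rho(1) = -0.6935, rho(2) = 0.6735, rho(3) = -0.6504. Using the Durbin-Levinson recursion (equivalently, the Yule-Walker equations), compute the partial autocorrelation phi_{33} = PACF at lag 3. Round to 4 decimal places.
\phi_{33} = -0.2219

The PACF at lag k is phi_{kk}, the last component of the solution
to the Yule-Walker system G_k phi = r_k where
  (G_k)_{ij} = rho(|i - j|), (r_k)_i = rho(i), i,j = 1..k.
Equivalently, Durbin-Levinson gives phi_{kk} iteratively:
  phi_{11} = rho(1)
  phi_{kk} = [rho(k) - sum_{j=1..k-1} phi_{k-1,j} rho(k-j)]
            / [1 - sum_{j=1..k-1} phi_{k-1,j} rho(j)],
  phi_{k,j} = phi_{k-1,j} - phi_{kk} phi_{k-1,k-j},  j = 1..k-1.
Step k = 1:
  phi_11 = rho(1) = -0.6935.
Step k = 2:
  phi_22 = [rho(2) - phi_11 rho(1)] / [1 - phi_11 rho(1)] = [0.6735 - (-0.6935)(-0.6935)] / [1 - (-0.6935)(-0.6935)]
         = 0.19255775 / 0.51905775 = 0.370976.
  Update: phi_21 = phi_11 - phi_22 phi_11 = -0.6935 - (0.370976)(-0.6935) = -0.436228.
Step k = 3:
  phi_33 = [rho(3) - phi_21 rho(2) - phi_22 rho(1)] / [1 - phi_21 rho(1) - phi_22 rho(2)]
    numerator   = -0.6504 - (-0.436228)(0.6735) - (0.370976)(-0.6935) = -0.09932858
    denominator = 1 - (-0.436228)(-0.6935) - (0.370976)(0.6735) = 0.44762353
  phi_33 = -0.09932858 / 0.44762353 = -0.2219.
Therefore phi_{33} = -0.2219.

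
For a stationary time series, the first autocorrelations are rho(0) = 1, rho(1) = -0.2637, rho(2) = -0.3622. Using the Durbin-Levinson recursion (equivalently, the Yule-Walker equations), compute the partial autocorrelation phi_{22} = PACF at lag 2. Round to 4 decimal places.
\phi_{22} = -0.4640

The PACF at lag k is phi_{kk}, the last component of the solution
to the Yule-Walker system G_k phi = r_k where
  (G_k)_{ij} = rho(|i - j|), (r_k)_i = rho(i), i,j = 1..k.
Equivalently, Durbin-Levinson gives phi_{kk} iteratively:
  phi_{11} = rho(1)
  phi_{kk} = [rho(k) - sum_{j=1..k-1} phi_{k-1,j} rho(k-j)]
            / [1 - sum_{j=1..k-1} phi_{k-1,j} rho(j)],
  phi_{k,j} = phi_{k-1,j} - phi_{kk} phi_{k-1,k-j},  j = 1..k-1.
Step k = 1:
  phi_11 = rho(1) = -0.2637.
Step k = 2:
  phi_22 = [rho(2) - phi_11 rho(1)] / [1 - phi_11 rho(1)] = [-0.3622 - (-0.2637)(-0.2637)] / [1 - (-0.2637)(-0.2637)]
         = -0.43173769 / 0.93046231 = -0.464.
Therefore phi_{22} = -0.4640.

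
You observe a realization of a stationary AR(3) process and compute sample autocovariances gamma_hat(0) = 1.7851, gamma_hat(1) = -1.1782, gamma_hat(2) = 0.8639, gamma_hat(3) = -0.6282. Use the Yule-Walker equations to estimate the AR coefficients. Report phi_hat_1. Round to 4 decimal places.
\hat\phi_{1} = -0.6030

The Yule-Walker equations for an AR(p) process read, in matrix form,
  Gamma_p phi = r_p,   with   (Gamma_p)_{ij} = gamma(|i - j|),
                       (r_p)_i = gamma(i),   i,j = 1..p.
Substitute the sample gammas (Toeplitz matrix and right-hand side of size 3):
  Gamma_p = [[1.7851, -1.1782, 0.8639], [-1.1782, 1.7851, -1.1782], [0.8639, -1.1782, 1.7851]]
  r_p     = [-1.1782, 0.8639, -0.6282]
Written out (R1..R3):
  (R1) 1.7851 phi_1 - 1.1782 phi_2 + 0.8639 phi_3 = -1.1782
  (R2) -1.1782 phi_1 + 1.7851 phi_2 - 1.1782 phi_3 = 0.8639
  (R3) 0.8639 phi_1 - 1.1782 phi_2 + 1.7851 phi_3 = -0.6282
Gaussian elimination:
  R2 <- R2 - (-1.1782/1.7851) R1 = R2 - (-0.660019) R1:  1.007466 phi_2 - 0.60801 phi_3 = 0.086266
  R3 <- R3 - (0.8639/1.7851) R1 = R3 - (0.48395) R1:  -0.60801 phi_2 + 1.367015 phi_3 = -0.05801
  R3 <- R3 - (-0.60801/1.007466) R2 = R3 - (-0.603504) R2:  1.000079 phi_3 = -0.005948
Back-substitution:
  phi_hat_3 = -0.005948 / 1.000079 = -0.005947
  phi_hat_2 = (0.086266 - (-0.60801)(-0.005947)) / 1.007466 = 0.082037
  phi_hat_1 = (-1.1782 - (-1.1782)(0.082037) - (0.8639)(-0.005947)) / 1.7851 = -0.602995
So phi_hat = [-0.6030, 0.0820, -0.0059].
Therefore phi_hat_1 = -0.6030.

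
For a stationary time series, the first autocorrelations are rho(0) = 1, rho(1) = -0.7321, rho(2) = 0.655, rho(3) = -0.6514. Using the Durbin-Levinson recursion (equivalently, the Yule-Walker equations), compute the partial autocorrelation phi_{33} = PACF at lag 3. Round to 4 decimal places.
\phi_{33} = -0.2470

The PACF at lag k is phi_{kk}, the last component of the solution
to the Yule-Walker system G_k phi = r_k where
  (G_k)_{ij} = rho(|i - j|), (r_k)_i = rho(i), i,j = 1..k.
Equivalently, Durbin-Levinson gives phi_{kk} iteratively:
  phi_{11} = rho(1)
  phi_{kk} = [rho(k) - sum_{j=1..k-1} phi_{k-1,j} rho(k-j)]
            / [1 - sum_{j=1..k-1} phi_{k-1,j} rho(j)],
  phi_{k,j} = phi_{k-1,j} - phi_{kk} phi_{k-1,k-j},  j = 1..k-1.
Step k = 1:
  phi_11 = rho(1) = -0.7321.
Step k = 2:
  phi_22 = [rho(2) - phi_11 rho(1)] / [1 - phi_11 rho(1)] = [0.655 - (-0.7321)(-0.7321)] / [1 - (-0.7321)(-0.7321)]
         = 0.11902959 / 0.46402959 = 0.256513.
  Update: phi_21 = phi_11 - phi_22 phi_11 = -0.7321 - (0.256513)(-0.7321) = -0.544307.
Step k = 3:
  phi_33 = [rho(3) - phi_21 rho(2) - phi_22 rho(1)] / [1 - phi_21 rho(1) - phi_22 rho(2)]
    numerator   = -0.6514 - (-0.544307)(0.655) - (0.256513)(-0.7321) = -0.10708587
    denominator = 1 - (-0.544307)(-0.7321) - (0.256513)(0.655) = 0.43349696
  phi_33 = -0.10708587 / 0.43349696 = -0.247.
Therefore phi_{33} = -0.2470.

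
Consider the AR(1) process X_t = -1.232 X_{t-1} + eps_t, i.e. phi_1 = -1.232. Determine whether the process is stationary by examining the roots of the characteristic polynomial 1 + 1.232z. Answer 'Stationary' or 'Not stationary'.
\text{Not stationary}

The AR(p) characteristic polynomial is P(z) = 1 + 1.232z.
Stationarity requires all roots to lie outside the unit circle, i.e. |z| > 1 for every root.
This is linear in z: 1 + (1.232) z = 0  =>  z = -1/(1.232) = -0.811688,  |z| = 0.811688.
Moduli of all roots: 0.8117.
All moduli strictly greater than 1? No.
Verdict: Not stationary.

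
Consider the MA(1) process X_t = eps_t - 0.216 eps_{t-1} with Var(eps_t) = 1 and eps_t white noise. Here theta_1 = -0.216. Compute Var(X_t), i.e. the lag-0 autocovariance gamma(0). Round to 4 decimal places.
\gamma(0) = 1.0467

For an MA(q) process X_t = eps_t + sum_i theta_i eps_{t-i} with
Var(eps_t) = sigma^2, the variance is
  gamma(0) = sigma^2 * (1 + sum_i theta_i^2).
  sum_i theta_i^2 = (-0.216)^2 = 0.046656.
  gamma(0) = 1 * (1 + 0.046656) = 1 * 1.046656 = 1.046656, which rounds to 1.0467.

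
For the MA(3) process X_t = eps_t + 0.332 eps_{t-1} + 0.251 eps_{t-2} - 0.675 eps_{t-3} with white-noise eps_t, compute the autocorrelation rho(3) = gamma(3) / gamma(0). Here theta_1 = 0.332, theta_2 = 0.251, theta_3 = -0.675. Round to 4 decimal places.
\rho(3) = -0.4144

For an MA(q) process with theta_0 = 1, the autocovariance is
  gamma(k) = sigma^2 * sum_{i=0..q-k} theta_i * theta_{i+k},
and rho(k) = gamma(k) / gamma(0). Sigma^2 cancels.
  numerator   = (1)*(-0.675) = -0.675.
  denominator = (1)^2 + (0.332)^2 + (0.251)^2 + (-0.675)^2 = 1.62885.
  rho(3) = -0.675 / 1.62885 = -0.4144.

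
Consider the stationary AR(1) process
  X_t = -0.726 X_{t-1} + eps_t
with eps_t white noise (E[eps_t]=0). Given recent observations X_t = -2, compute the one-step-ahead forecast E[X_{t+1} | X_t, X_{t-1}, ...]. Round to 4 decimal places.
E[X_{t+1} \mid \mathcal F_t] = 1.4520

For an AR(p) model X_t = c + sum_i phi_i X_{t-i} + eps_t, the
one-step-ahead conditional mean is
  E[X_{t+1} | X_t, ...] = c + sum_i phi_i X_{t+1-i}.
Substitute known values:
  E[X_{t+1} | ...] = (-0.726) * (-2)
                   = 1.4520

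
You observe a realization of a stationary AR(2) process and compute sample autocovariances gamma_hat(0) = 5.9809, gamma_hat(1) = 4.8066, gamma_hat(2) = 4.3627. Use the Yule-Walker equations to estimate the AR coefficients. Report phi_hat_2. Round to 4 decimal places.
\hat\phi_{2} = 0.2360

The Yule-Walker equations for an AR(p) process read, in matrix form,
  Gamma_p phi = r_p,   with   (Gamma_p)_{ij} = gamma(|i - j|),
                       (r_p)_i = gamma(i),   i,j = 1..p.
Substitute the sample gammas (Toeplitz matrix and right-hand side of size 2):
  Gamma_p = [[5.9809, 4.8066], [4.8066, 5.9809]]
  r_p     = [4.8066, 4.3627]
Written out:
  5.9809 phi_1 + 4.8066 phi_2 = 4.8066
  4.8066 phi_1 + 5.9809 phi_2 = 4.3627
Solve by Cramer's rule:
  det = gamma(0)^2 - gamma(1)^2 = (5.9809)^2 - (4.8066)^2 = 35.77116481 - 23.10340356 = 12.66776125
  phi_hat_1 = [gamma(1) gamma(0) - gamma(1) gamma(2)] / det = [(4.8066)(5.9809) - (4.8066)(4.3627)] / 12.66776125 = 7.77804012 / 12.66776125 = 0.614
  phi_hat_2 = [gamma(0) gamma(2) - gamma(1)^2] / det = [(5.9809)(4.3627) - (4.8066)^2] / 12.66776125 = 2.98946887 / 12.66776125 = 0.236
So phi_hat = [0.6140, 0.2360].
Therefore phi_hat_2 = 0.2360.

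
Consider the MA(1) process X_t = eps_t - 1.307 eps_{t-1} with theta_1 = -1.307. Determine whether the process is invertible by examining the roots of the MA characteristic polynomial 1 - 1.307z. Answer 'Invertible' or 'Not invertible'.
\text{Not invertible}

The MA(q) characteristic polynomial is P(z) = 1 - 1.307z.
Invertibility requires all roots to lie outside the unit circle, i.e. |z| > 1 for every root.
This is linear in z: 1 + (-1.307) z = 0  =>  z = -1/(-1.307) = 0.765111,  |z| = 0.765111.
Moduli of all roots: 0.7651.
All moduli strictly greater than 1? No.
Verdict: Not invertible.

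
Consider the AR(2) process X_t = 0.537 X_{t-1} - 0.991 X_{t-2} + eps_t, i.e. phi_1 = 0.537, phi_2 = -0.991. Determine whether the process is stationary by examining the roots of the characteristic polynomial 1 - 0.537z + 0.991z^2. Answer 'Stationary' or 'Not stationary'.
\text{Stationary}

The AR(p) characteristic polynomial is P(z) = 1 - 0.537z + 0.991z^2.
Stationarity requires all roots to lie outside the unit circle, i.e. |z| > 1 for every root.
Set 1 + (-0.537) z + (0.991) z^2 = 0, i.e. a z^2 + b z + c = 0 with a = 0.991, b = -0.537, c = 1.
Discriminant D = b^2 - 4ac = (-0.537)^2 - 4*(0.991)*1 = 0.288369 - (3.964) = -3.675631.
D < 0, so the roots are the complex-conjugate pair z = (-b +/- i sqrt(-D)) / (2a) = 0.2709 +/- 0.9673i.
For a conjugate pair |z|^2 = z * conj(z) = (product of roots) = c/a = 1/(0.991) = 1.009082, so |z| = sqrt(1.009082) = 1.0045 for both roots.
Moduli of all roots: 1.0045, 1.0045.
All moduli strictly greater than 1? Yes.
Verdict: Stationary.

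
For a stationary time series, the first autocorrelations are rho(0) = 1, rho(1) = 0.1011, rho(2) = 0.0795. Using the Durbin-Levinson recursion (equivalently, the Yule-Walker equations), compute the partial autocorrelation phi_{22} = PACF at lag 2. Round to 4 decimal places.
\phi_{22} = 0.0700

The PACF at lag k is phi_{kk}, the last component of the solution
to the Yule-Walker system G_k phi = r_k where
  (G_k)_{ij} = rho(|i - j|), (r_k)_i = rho(i), i,j = 1..k.
Equivalently, Durbin-Levinson gives phi_{kk} iteratively:
  phi_{11} = rho(1)
  phi_{kk} = [rho(k) - sum_{j=1..k-1} phi_{k-1,j} rho(k-j)]
            / [1 - sum_{j=1..k-1} phi_{k-1,j} rho(j)],
  phi_{k,j} = phi_{k-1,j} - phi_{kk} phi_{k-1,k-j},  j = 1..k-1.
Step k = 1:
  phi_11 = rho(1) = 0.1011.
Step k = 2:
  phi_22 = [rho(2) - phi_11 rho(1)] / [1 - phi_11 rho(1)] = [0.0795 - (0.1011)(0.1011)] / [1 - (0.1011)(0.1011)]
         = 0.06927879 / 0.98977879 = 0.07.
Therefore phi_{22} = 0.0700.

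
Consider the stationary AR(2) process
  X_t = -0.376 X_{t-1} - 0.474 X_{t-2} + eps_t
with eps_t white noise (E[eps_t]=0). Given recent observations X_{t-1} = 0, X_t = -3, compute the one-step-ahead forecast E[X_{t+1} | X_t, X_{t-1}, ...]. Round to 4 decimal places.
E[X_{t+1} \mid \mathcal F_t] = 1.1280

For an AR(p) model X_t = c + sum_i phi_i X_{t-i} + eps_t, the
one-step-ahead conditional mean is
  E[X_{t+1} | X_t, ...] = c + sum_i phi_i X_{t+1-i}.
Substitute known values:
  E[X_{t+1} | ...] = (-0.376) * (-3) + (-0.474) * (0)
                   = 1.1280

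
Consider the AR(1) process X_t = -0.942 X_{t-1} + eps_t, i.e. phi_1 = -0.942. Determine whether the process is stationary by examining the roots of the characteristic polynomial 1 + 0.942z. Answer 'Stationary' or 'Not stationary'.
\text{Stationary}

The AR(p) characteristic polynomial is P(z) = 1 + 0.942z.
Stationarity requires all roots to lie outside the unit circle, i.e. |z| > 1 for every root.
This is linear in z: 1 + (0.942) z = 0  =>  z = -1/(0.942) = -1.061571,  |z| = 1.061571.
Moduli of all roots: 1.0616.
All moduli strictly greater than 1? Yes.
Verdict: Stationary.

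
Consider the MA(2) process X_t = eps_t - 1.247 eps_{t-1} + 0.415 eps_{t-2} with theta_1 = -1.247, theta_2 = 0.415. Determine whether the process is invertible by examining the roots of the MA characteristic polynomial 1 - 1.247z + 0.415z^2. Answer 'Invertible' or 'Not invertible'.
\text{Invertible}

The MA(q) characteristic polynomial is P(z) = 1 - 1.247z + 0.415z^2.
Invertibility requires all roots to lie outside the unit circle, i.e. |z| > 1 for every root.
Set 1 + (-1.247) z + (0.415) z^2 = 0, i.e. a z^2 + b z + c = 0 with a = 0.415, b = -1.247, c = 1.
Discriminant D = b^2 - 4ac = (-1.247)^2 - 4*(0.415)*1 = 1.555009 - (1.66) = -0.104991.
D < 0, so the roots are the complex-conjugate pair z = (-b +/- i sqrt(-D)) / (2a) = 1.5024 +/- 0.3904i.
For a conjugate pair |z|^2 = z * conj(z) = (product of roots) = c/a = 1/(0.415) = 2.409639, so |z| = sqrt(2.409639) = 1.5523 for both roots.
Moduli of all roots: 1.5523, 1.5523.
All moduli strictly greater than 1? Yes.
Verdict: Invertible.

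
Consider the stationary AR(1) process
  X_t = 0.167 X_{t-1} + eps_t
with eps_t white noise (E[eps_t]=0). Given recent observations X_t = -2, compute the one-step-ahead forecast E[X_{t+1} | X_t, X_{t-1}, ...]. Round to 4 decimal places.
E[X_{t+1} \mid \mathcal F_t] = -0.3340

For an AR(p) model X_t = c + sum_i phi_i X_{t-i} + eps_t, the
one-step-ahead conditional mean is
  E[X_{t+1} | X_t, ...] = c + sum_i phi_i X_{t+1-i}.
Substitute known values:
  E[X_{t+1} | ...] = (0.167) * (-2)
                   = -0.3340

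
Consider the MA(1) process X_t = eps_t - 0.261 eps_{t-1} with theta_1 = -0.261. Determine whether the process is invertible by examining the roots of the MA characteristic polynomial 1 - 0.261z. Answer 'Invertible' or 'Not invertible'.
\text{Invertible}

The MA(q) characteristic polynomial is P(z) = 1 - 0.261z.
Invertibility requires all roots to lie outside the unit circle, i.e. |z| > 1 for every root.
This is linear in z: 1 + (-0.261) z = 0  =>  z = -1/(-0.261) = 3.831418,  |z| = 3.831418.
Moduli of all roots: 3.8314.
All moduli strictly greater than 1? Yes.
Verdict: Invertible.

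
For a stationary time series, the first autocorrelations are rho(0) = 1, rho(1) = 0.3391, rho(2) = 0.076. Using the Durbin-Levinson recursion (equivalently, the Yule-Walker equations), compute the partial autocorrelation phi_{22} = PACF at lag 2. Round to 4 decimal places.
\phi_{22} = -0.0441

The PACF at lag k is phi_{kk}, the last component of the solution
to the Yule-Walker system G_k phi = r_k where
  (G_k)_{ij} = rho(|i - j|), (r_k)_i = rho(i), i,j = 1..k.
Equivalently, Durbin-Levinson gives phi_{kk} iteratively:
  phi_{11} = rho(1)
  phi_{kk} = [rho(k) - sum_{j=1..k-1} phi_{k-1,j} rho(k-j)]
            / [1 - sum_{j=1..k-1} phi_{k-1,j} rho(j)],
  phi_{k,j} = phi_{k-1,j} - phi_{kk} phi_{k-1,k-j},  j = 1..k-1.
Step k = 1:
  phi_11 = rho(1) = 0.3391.
Step k = 2:
  phi_22 = [rho(2) - phi_11 rho(1)] / [1 - phi_11 rho(1)] = [0.076 - (0.3391)(0.3391)] / [1 - (0.3391)(0.3391)]
         = -0.03898881 / 0.88501119 = -0.0441.
Therefore phi_{22} = -0.0441.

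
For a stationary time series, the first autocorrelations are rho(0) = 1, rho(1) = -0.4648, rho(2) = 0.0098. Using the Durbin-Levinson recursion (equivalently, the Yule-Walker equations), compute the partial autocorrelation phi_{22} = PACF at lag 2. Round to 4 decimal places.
\phi_{22} = -0.2631

The PACF at lag k is phi_{kk}, the last component of the solution
to the Yule-Walker system G_k phi = r_k where
  (G_k)_{ij} = rho(|i - j|), (r_k)_i = rho(i), i,j = 1..k.
Equivalently, Durbin-Levinson gives phi_{kk} iteratively:
  phi_{11} = rho(1)
  phi_{kk} = [rho(k) - sum_{j=1..k-1} phi_{k-1,j} rho(k-j)]
            / [1 - sum_{j=1..k-1} phi_{k-1,j} rho(j)],
  phi_{k,j} = phi_{k-1,j} - phi_{kk} phi_{k-1,k-j},  j = 1..k-1.
Step k = 1:
  phi_11 = rho(1) = -0.4648.
Step k = 2:
  phi_22 = [rho(2) - phi_11 rho(1)] / [1 - phi_11 rho(1)] = [0.0098 - (-0.4648)(-0.4648)] / [1 - (-0.4648)(-0.4648)]
         = -0.20623904 / 0.78396096 = -0.2631.
Therefore phi_{22} = -0.2631.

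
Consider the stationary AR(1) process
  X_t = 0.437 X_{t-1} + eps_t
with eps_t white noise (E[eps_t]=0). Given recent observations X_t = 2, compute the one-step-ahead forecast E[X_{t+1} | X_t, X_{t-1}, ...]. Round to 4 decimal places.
E[X_{t+1} \mid \mathcal F_t] = 0.8740

For an AR(p) model X_t = c + sum_i phi_i X_{t-i} + eps_t, the
one-step-ahead conditional mean is
  E[X_{t+1} | X_t, ...] = c + sum_i phi_i X_{t+1-i}.
Substitute known values:
  E[X_{t+1} | ...] = (0.437) * (2)
                   = 0.8740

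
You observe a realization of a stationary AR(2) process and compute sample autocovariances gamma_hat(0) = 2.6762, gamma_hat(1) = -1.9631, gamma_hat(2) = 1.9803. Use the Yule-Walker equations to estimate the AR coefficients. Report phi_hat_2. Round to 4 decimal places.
\hat\phi_{2} = 0.4371

The Yule-Walker equations for an AR(p) process read, in matrix form,
  Gamma_p phi = r_p,   with   (Gamma_p)_{ij} = gamma(|i - j|),
                       (r_p)_i = gamma(i),   i,j = 1..p.
Substitute the sample gammas (Toeplitz matrix and right-hand side of size 2):
  Gamma_p = [[2.6762, -1.9631], [-1.9631, 2.6762]]
  r_p     = [-1.9631, 1.9803]
Written out:
  2.6762 phi_1 - 1.9631 phi_2 = -1.9631
  -1.9631 phi_1 + 2.6762 phi_2 = 1.9803
Solve by Cramer's rule:
  det = gamma(0)^2 - gamma(1)^2 = (2.6762)^2 - (-1.9631)^2 = 7.16204644 - 3.85376161 = 3.30828483
  phi_hat_1 = [gamma(1) gamma(0) - gamma(1) gamma(2)] / det = [(-1.9631)(2.6762) - (-1.9631)(1.9803)] / 3.30828483 = -1.36612129 / 3.30828483 = -0.4129
  phi_hat_2 = [gamma(0) gamma(2) - gamma(1)^2] / det = [(2.6762)(1.9803) - (-1.9631)^2] / 3.30828483 = 1.44591725 / 3.30828483 = 0.4371
So phi_hat = [-0.4129, 0.4371].
Therefore phi_hat_2 = 0.4371.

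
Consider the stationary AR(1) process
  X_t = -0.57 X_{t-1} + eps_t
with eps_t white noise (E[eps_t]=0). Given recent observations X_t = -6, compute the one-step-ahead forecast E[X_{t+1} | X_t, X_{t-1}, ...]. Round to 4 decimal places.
E[X_{t+1} \mid \mathcal F_t] = 3.4200

For an AR(p) model X_t = c + sum_i phi_i X_{t-i} + eps_t, the
one-step-ahead conditional mean is
  E[X_{t+1} | X_t, ...] = c + sum_i phi_i X_{t+1-i}.
Substitute known values:
  E[X_{t+1} | ...] = (-0.57) * (-6)
                   = 3.4200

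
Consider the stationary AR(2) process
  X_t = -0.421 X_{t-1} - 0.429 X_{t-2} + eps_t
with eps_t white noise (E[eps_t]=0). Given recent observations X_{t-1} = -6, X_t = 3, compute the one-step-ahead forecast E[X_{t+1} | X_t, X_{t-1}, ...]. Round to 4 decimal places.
E[X_{t+1} \mid \mathcal F_t] = 1.3110

For an AR(p) model X_t = c + sum_i phi_i X_{t-i} + eps_t, the
one-step-ahead conditional mean is
  E[X_{t+1} | X_t, ...] = c + sum_i phi_i X_{t+1-i}.
Substitute known values:
  E[X_{t+1} | ...] = (-0.421) * (3) + (-0.429) * (-6)
                   = 1.3110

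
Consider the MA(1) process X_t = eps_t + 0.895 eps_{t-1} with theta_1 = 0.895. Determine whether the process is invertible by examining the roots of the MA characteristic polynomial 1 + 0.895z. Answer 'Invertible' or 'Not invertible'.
\text{Invertible}

The MA(q) characteristic polynomial is P(z) = 1 + 0.895z.
Invertibility requires all roots to lie outside the unit circle, i.e. |z| > 1 for every root.
This is linear in z: 1 + (0.895) z = 0  =>  z = -1/(0.895) = -1.117318,  |z| = 1.117318.
Moduli of all roots: 1.1173.
All moduli strictly greater than 1? Yes.
Verdict: Invertible.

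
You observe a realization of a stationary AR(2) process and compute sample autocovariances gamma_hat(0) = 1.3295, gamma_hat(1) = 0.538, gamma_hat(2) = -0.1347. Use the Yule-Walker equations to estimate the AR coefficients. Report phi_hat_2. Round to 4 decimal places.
\hat\phi_{2} = -0.3170

The Yule-Walker equations for an AR(p) process read, in matrix form,
  Gamma_p phi = r_p,   with   (Gamma_p)_{ij} = gamma(|i - j|),
                       (r_p)_i = gamma(i),   i,j = 1..p.
Substitute the sample gammas (Toeplitz matrix and right-hand side of size 2):
  Gamma_p = [[1.3295, 0.538], [0.538, 1.3295]]
  r_p     = [0.538, -0.1347]
Written out:
  1.3295 phi_1 + 0.538 phi_2 = 0.538
  0.538 phi_1 + 1.3295 phi_2 = -0.1347
Solve by Cramer's rule:
  det = gamma(0)^2 - gamma(1)^2 = (1.3295)^2 - (0.538)^2 = 1.76757025 - 0.289444 = 1.47812625
  phi_hat_1 = [gamma(1) gamma(0) - gamma(1) gamma(2)] / det = [(0.538)(1.3295) - (0.538)(-0.1347)] / 1.47812625 = 0.7877396 / 1.47812625 = 0.5329
  phi_hat_2 = [gamma(0) gamma(2) - gamma(1)^2] / det = [(1.3295)(-0.1347) - (0.538)^2] / 1.47812625 = -0.46852765 / 1.47812625 = -0.317
So phi_hat = [0.5329, -0.3170].
Therefore phi_hat_2 = -0.3170.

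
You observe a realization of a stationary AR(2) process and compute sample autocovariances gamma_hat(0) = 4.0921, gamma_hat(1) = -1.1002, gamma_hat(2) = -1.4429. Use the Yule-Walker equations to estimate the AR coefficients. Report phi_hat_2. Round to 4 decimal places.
\hat\phi_{2} = -0.4580

The Yule-Walker equations for an AR(p) process read, in matrix form,
  Gamma_p phi = r_p,   with   (Gamma_p)_{ij} = gamma(|i - j|),
                       (r_p)_i = gamma(i),   i,j = 1..p.
Substitute the sample gammas (Toeplitz matrix and right-hand side of size 2):
  Gamma_p = [[4.0921, -1.1002], [-1.1002, 4.0921]]
  r_p     = [-1.1002, -1.4429]
Written out:
  4.0921 phi_1 - 1.1002 phi_2 = -1.1002
  -1.1002 phi_1 + 4.0921 phi_2 = -1.4429
Solve by Cramer's rule:
  det = gamma(0)^2 - gamma(1)^2 = (4.0921)^2 - (-1.1002)^2 = 16.74528241 - 1.21044004 = 15.53484237
  phi_hat_1 = [gamma(1) gamma(0) - gamma(1) gamma(2)] / det = [(-1.1002)(4.0921) - (-1.1002)(-1.4429)] / 15.53484237 = -6.089607 / 15.53484237 = -0.392
  phi_hat_2 = [gamma(0) gamma(2) - gamma(1)^2] / det = [(4.0921)(-1.4429) - (-1.1002)^2] / 15.53484237 = -7.11493113 / 15.53484237 = -0.458
So phi_hat = [-0.3920, -0.4580].
Therefore phi_hat_2 = -0.4580.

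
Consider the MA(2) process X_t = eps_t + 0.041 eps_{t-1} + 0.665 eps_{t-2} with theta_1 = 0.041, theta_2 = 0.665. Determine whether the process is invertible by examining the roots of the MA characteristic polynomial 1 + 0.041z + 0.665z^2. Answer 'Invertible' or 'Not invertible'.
\text{Invertible}

The MA(q) characteristic polynomial is P(z) = 1 + 0.041z + 0.665z^2.
Invertibility requires all roots to lie outside the unit circle, i.e. |z| > 1 for every root.
Set 1 + (0.041) z + (0.665) z^2 = 0, i.e. a z^2 + b z + c = 0 with a = 0.665, b = 0.041, c = 1.
Discriminant D = b^2 - 4ac = (0.041)^2 - 4*(0.665)*1 = 0.001681 - (2.66) = -2.658319.
D < 0, so the roots are the complex-conjugate pair z = (-b +/- i sqrt(-D)) / (2a) = -0.0308 +/- 1.2259i.
For a conjugate pair |z|^2 = z * conj(z) = (product of roots) = c/a = 1/(0.665) = 1.503759, so |z| = sqrt(1.503759) = 1.2263 for both roots.
Moduli of all roots: 1.2263, 1.2263.
All moduli strictly greater than 1? Yes.
Verdict: Invertible.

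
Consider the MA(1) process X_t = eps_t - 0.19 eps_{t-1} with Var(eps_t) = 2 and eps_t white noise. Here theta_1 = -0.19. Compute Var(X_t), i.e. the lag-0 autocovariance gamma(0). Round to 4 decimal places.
\gamma(0) = 2.0722

For an MA(q) process X_t = eps_t + sum_i theta_i eps_{t-i} with
Var(eps_t) = sigma^2, the variance is
  gamma(0) = sigma^2 * (1 + sum_i theta_i^2).
  sum_i theta_i^2 = (-0.19)^2 = 0.0361.
  gamma(0) = 2 * (1 + 0.0361) = 2 * 1.0361 = 2.0722.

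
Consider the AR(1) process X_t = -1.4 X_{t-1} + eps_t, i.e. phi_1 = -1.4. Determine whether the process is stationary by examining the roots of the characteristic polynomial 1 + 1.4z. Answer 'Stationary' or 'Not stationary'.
\text{Not stationary}

The AR(p) characteristic polynomial is P(z) = 1 + 1.4z.
Stationarity requires all roots to lie outside the unit circle, i.e. |z| > 1 for every root.
This is linear in z: 1 + (1.4) z = 0  =>  z = -1/(1.4) = -0.714286,  |z| = 0.714286.
Moduli of all roots: 0.7143.
All moduli strictly greater than 1? No.
Verdict: Not stationary.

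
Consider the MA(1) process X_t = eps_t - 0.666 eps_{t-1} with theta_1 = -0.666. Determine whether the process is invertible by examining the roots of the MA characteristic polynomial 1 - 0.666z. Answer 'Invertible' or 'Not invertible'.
\text{Invertible}

The MA(q) characteristic polynomial is P(z) = 1 - 0.666z.
Invertibility requires all roots to lie outside the unit circle, i.e. |z| > 1 for every root.
This is linear in z: 1 + (-0.666) z = 0  =>  z = -1/(-0.666) = 1.501502,  |z| = 1.501502.
Moduli of all roots: 1.5015.
All moduli strictly greater than 1? Yes.
Verdict: Invertible.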